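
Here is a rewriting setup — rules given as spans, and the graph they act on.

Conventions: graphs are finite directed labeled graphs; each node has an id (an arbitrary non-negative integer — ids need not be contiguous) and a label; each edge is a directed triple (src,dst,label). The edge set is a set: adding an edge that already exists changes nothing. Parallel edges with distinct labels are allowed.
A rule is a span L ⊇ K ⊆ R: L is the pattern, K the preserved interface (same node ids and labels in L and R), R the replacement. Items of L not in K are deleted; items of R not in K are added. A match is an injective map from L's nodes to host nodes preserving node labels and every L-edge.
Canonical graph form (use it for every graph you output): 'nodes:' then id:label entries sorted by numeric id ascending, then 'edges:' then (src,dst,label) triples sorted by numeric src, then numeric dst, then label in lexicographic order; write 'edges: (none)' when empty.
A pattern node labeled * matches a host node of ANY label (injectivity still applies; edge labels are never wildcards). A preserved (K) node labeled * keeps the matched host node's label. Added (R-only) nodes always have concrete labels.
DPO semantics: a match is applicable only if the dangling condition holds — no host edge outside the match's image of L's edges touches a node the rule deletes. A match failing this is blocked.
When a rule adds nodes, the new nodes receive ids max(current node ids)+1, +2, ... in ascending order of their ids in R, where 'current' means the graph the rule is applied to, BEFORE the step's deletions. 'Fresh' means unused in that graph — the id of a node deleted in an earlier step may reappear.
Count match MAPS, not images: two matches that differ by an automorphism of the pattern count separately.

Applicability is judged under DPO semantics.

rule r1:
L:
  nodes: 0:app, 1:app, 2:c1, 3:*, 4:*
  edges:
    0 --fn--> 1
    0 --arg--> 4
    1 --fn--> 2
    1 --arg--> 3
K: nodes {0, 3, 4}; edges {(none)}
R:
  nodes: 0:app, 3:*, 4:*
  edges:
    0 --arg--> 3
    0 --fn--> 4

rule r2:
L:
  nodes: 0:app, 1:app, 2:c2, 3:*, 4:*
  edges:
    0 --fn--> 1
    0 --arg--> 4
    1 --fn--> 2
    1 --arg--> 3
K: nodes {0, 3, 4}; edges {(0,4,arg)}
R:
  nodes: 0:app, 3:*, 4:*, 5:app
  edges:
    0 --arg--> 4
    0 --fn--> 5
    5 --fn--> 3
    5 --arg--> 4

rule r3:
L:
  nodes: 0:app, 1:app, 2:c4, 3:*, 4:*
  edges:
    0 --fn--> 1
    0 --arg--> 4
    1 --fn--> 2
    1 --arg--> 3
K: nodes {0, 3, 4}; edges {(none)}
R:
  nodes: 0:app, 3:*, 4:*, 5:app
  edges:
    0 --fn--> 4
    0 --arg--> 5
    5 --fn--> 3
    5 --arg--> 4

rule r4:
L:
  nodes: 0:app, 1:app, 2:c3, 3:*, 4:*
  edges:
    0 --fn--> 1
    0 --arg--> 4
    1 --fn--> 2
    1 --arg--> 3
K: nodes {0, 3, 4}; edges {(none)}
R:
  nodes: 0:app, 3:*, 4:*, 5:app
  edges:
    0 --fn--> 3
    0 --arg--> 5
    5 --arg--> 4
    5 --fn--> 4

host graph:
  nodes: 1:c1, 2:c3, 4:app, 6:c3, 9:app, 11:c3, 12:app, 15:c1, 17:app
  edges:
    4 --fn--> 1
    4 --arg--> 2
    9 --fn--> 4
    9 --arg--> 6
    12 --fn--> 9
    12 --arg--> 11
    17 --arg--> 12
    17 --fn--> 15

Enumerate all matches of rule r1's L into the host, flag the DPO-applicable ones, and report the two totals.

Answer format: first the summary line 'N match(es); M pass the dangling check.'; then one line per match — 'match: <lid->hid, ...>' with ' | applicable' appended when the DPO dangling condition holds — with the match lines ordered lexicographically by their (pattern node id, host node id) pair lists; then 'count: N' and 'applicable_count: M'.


1 match(es); 1 pass the dangling check.
match: 0->9, 1->4, 2->1, 3->2, 4->6 | applicable
count: 1
applicable_count: 1


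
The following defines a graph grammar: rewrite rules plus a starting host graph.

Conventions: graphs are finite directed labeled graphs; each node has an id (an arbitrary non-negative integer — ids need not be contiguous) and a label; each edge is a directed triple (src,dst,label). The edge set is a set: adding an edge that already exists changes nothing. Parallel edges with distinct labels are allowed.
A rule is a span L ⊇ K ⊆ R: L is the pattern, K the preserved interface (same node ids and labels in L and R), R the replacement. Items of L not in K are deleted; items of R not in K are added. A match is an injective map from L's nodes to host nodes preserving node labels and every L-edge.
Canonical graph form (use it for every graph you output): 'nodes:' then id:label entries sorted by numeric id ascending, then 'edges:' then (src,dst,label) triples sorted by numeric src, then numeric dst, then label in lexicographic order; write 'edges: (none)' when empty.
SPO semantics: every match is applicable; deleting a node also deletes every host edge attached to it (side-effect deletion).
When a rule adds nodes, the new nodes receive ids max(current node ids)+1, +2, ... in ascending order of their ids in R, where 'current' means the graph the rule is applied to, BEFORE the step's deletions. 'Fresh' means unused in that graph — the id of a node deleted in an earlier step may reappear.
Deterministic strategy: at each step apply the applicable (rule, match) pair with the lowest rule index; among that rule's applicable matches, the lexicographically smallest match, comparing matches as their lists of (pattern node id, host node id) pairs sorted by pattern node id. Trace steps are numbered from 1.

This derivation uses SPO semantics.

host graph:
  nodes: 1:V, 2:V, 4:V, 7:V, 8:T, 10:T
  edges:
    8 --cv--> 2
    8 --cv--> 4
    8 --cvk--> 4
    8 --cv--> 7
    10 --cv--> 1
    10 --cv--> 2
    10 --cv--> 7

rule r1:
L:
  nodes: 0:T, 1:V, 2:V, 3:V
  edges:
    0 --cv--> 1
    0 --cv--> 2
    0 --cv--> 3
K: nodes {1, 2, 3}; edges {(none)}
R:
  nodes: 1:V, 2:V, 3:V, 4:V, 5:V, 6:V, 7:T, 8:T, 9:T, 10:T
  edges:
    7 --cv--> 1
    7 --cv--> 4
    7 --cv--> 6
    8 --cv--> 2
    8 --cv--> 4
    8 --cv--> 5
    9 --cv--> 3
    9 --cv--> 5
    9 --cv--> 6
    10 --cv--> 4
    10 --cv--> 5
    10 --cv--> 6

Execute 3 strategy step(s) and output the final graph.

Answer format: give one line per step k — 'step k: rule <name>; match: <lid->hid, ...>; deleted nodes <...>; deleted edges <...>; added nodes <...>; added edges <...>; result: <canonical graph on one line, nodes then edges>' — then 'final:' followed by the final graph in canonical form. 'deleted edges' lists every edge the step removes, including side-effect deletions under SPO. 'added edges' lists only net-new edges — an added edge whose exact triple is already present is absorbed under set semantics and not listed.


step 1: rule r1; match: 0->8, 1->2, 2->4, 3->7; deleted nodes 8; deleted edges (8,2,cv); (8,4,cv); (8,4,cvk); (8,7,cv); added nodes 11, 12, 13, 14, 15, 16, 17; added edges (14,2,cv); (14,11,cv); (14,13,cv); (15,4,cv); (15,11,cv); (15,12,cv); (16,7,cv); (16,12,cv); (16,13,cv); (17,11,cv); (17,12,cv); (17,13,cv); result: nodes: 1:V, 2:V, 4:V, 7:V, 10:T, 11:V, 12:V, 13:V, 14:T, 15:T, 16:T, 17:T edges: (10,1,cv); (10,2,cv); (10,7,cv); (14,2,cv); (14,11,cv); (14,13,cv); (15,4,cv); (15,11,cv); (15,12,cv); (16,7,cv); (16,12,cv); (16,13,cv); (17,11,cv); (17,12,cv); (17,13,cv)
step 2: rule r1; match: 0->10, 1->1, 2->2, 3->7; deleted nodes 10; deleted edges (10,1,cv); (10,2,cv); (10,7,cv); added nodes 18, 19, 20, 21, 22, 23, 24; added edges (21,1,cv); (21,18,cv); (21,20,cv); (22,2,cv); (22,18,cv); (22,19,cv); (23,7,cv); (23,19,cv); (23,20,cv); (24,18,cv); (24,19,cv); (24,20,cv); result: nodes: 1:V, 2:V, 4:V, 7:V, 11:V, 12:V, 13:V, 14:T, 15:T, 16:T, 17:T, 18:V, 19:V, 20:V, 21:T, 22:T, 23:T, 24:T edges: (14,2,cv); (14,11,cv); (14,13,cv); (15,4,cv); (15,11,cv); (15,12,cv); (16,7,cv); (16,12,cv); (16,13,cv); (17,11,cv); (17,12,cv); (17,13,cv); (21,1,cv); (21,18,cv); (21,20,cv); (22,2,cv); (22,18,cv); (22,19,cv); (23,7,cv); (23,19,cv); (23,20,cv); (24,18,cv); (24,19,cv); (24,20,cv)
step 3: rule r1; match: 0->14, 1->2, 2->11, 3->13; deleted nodes 14; deleted edges (14,2,cv); (14,11,cv); (14,13,cv); added nodes 25, 26, 27, 28, 29, 30, 31; added edges (28,2,cv); (28,25,cv); (28,27,cv); (29,11,cv); (29,25,cv); (29,26,cv); (30,13,cv); (30,26,cv); (30,27,cv); (31,25,cv); (31,26,cv); (31,27,cv); result: nodes: 1:V, 2:V, 4:V, 7:V, 11:V, 12:V, 13:V, 15:T, 16:T, 17:T, 18:V, 19:V, 20:V, 21:T, 22:T, 23:T, 24:T, 25:V, 26:V, 27:V, 28:T, 29:T, 30:T, 31:T edges: (15,4,cv); (15,11,cv); (15,12,cv); (16,7,cv); (16,12,cv); (16,13,cv); (17,11,cv); (17,12,cv); (17,13,cv); (21,1,cv); (21,18,cv); (21,20,cv); (22,2,cv); (22,18,cv); (22,19,cv); (23,7,cv); (23,19,cv); (23,20,cv); (24,18,cv); (24,19,cv); (24,20,cv); (28,2,cv); (28,25,cv); (28,27,cv); (29,11,cv); (29,25,cv); (29,26,cv); (30,13,cv); (30,26,cv); (30,27,cv); (31,25,cv); (31,26,cv); (31,27,cv)
final:
nodes: 1:V, 2:V, 4:V, 7:V, 11:V, 12:V, 13:V, 15:T, 16:T, 17:T, 18:V, 19:V, 20:V, 21:T, 22:T, 23:T, 24:T, 25:V, 26:V, 27:V, 28:T, 29:T, 30:T, 31:T
edges: (15,4,cv); (15,11,cv); (15,12,cv); (16,7,cv); (16,12,cv); (16,13,cv); (17,11,cv); (17,12,cv); (17,13,cv); (21,1,cv); (21,18,cv); (21,20,cv); (22,2,cv); (22,18,cv); (22,19,cv); (23,7,cv); (23,19,cv); (23,20,cv); (24,18,cv); (24,19,cv); (24,20,cv); (28,2,cv); (28,25,cv); (28,27,cv); (29,11,cv); (29,25,cv); (29,26,cv); (30,13,cv); (30,26,cv); (30,27,cv); (31,25,cv); (31,26,cv); (31,27,cv)


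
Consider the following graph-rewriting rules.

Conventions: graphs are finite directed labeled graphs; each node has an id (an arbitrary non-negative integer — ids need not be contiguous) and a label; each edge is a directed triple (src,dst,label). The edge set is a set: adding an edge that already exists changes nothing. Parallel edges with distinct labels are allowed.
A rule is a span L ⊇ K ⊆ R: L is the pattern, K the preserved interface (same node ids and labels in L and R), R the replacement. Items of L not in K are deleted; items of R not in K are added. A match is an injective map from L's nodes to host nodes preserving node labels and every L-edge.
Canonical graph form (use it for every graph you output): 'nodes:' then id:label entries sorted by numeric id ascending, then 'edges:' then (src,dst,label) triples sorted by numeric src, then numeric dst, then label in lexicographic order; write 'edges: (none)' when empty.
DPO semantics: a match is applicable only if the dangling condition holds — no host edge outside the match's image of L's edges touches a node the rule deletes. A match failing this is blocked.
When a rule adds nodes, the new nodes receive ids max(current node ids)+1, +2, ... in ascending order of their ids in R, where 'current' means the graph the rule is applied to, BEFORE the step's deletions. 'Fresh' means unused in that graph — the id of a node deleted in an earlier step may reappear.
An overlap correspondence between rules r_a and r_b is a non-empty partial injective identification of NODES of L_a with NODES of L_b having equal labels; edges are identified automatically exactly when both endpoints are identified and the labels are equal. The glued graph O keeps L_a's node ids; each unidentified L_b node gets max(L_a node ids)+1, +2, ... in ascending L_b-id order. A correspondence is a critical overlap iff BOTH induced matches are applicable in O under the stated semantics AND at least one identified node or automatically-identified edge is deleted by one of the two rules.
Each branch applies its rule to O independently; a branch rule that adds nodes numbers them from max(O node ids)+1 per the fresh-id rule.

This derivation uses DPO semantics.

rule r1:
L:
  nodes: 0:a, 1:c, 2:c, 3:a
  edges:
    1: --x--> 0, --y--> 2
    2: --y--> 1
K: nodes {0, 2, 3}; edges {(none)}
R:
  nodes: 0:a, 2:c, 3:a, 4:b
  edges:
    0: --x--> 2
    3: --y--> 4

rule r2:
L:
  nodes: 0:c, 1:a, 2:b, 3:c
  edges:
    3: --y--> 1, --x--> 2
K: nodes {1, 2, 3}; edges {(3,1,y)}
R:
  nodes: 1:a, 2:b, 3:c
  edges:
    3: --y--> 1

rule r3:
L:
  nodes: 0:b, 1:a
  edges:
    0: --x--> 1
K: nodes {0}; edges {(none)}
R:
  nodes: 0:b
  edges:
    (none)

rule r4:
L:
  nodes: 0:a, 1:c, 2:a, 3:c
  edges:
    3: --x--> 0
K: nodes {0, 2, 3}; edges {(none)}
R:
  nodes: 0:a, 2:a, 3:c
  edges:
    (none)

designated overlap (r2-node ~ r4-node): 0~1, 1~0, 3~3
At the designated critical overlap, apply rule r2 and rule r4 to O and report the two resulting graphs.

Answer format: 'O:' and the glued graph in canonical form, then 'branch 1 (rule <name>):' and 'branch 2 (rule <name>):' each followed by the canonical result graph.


O:
nodes: 0:c, 1:a, 2:b, 3:c, 4:a
edges: (3,1,x); (3,1,y); (3,2,x)
branch 1 (rule r2):
nodes: 1:a, 2:b, 3:c, 4:a
edges: (3,1,x); (3,1,y)
branch 2 (rule r4):
nodes: 1:a, 2:b, 3:c, 4:a
edges: (3,1,y); (3,2,x)


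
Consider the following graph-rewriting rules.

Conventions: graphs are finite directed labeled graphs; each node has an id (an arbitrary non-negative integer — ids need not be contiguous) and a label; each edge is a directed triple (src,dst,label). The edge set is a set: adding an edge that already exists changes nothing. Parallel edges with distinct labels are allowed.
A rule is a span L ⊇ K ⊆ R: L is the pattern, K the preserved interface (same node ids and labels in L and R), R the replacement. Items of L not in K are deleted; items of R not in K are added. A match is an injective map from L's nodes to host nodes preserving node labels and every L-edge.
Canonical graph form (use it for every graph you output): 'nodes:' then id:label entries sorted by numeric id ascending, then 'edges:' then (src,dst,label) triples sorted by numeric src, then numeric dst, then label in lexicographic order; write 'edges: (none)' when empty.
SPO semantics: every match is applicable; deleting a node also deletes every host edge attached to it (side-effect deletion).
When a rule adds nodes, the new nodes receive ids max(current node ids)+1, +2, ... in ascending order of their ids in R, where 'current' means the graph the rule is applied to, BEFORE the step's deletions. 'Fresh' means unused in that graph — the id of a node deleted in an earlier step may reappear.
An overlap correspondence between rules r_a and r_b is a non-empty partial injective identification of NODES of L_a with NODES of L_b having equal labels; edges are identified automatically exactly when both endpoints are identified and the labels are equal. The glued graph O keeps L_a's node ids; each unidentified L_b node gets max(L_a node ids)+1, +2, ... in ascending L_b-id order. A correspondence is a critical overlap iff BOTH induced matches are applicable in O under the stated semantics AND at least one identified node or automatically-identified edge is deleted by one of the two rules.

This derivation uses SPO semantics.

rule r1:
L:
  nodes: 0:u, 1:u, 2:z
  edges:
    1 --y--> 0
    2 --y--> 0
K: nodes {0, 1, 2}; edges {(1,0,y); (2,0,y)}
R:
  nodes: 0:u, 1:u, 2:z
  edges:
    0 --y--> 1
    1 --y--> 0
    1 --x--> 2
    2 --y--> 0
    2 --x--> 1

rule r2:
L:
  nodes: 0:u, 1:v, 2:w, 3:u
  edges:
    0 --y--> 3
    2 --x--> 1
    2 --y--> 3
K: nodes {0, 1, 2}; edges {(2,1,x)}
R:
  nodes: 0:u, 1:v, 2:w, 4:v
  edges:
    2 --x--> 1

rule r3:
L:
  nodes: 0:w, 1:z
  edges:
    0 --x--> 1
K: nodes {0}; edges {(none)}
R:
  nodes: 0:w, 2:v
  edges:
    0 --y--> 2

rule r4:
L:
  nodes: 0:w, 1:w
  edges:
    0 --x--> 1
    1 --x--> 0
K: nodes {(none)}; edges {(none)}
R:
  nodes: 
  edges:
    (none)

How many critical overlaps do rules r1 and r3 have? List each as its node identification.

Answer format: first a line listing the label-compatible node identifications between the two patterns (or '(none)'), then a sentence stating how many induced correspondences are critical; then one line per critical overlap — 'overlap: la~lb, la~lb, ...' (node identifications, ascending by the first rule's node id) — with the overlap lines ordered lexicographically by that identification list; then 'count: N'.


label-compatible node identifications between L(r1) and L(r3): 2~1
1 of the induced correspondences is a critical overlap of r1 and r3.
overlap: 2~1
count: 1


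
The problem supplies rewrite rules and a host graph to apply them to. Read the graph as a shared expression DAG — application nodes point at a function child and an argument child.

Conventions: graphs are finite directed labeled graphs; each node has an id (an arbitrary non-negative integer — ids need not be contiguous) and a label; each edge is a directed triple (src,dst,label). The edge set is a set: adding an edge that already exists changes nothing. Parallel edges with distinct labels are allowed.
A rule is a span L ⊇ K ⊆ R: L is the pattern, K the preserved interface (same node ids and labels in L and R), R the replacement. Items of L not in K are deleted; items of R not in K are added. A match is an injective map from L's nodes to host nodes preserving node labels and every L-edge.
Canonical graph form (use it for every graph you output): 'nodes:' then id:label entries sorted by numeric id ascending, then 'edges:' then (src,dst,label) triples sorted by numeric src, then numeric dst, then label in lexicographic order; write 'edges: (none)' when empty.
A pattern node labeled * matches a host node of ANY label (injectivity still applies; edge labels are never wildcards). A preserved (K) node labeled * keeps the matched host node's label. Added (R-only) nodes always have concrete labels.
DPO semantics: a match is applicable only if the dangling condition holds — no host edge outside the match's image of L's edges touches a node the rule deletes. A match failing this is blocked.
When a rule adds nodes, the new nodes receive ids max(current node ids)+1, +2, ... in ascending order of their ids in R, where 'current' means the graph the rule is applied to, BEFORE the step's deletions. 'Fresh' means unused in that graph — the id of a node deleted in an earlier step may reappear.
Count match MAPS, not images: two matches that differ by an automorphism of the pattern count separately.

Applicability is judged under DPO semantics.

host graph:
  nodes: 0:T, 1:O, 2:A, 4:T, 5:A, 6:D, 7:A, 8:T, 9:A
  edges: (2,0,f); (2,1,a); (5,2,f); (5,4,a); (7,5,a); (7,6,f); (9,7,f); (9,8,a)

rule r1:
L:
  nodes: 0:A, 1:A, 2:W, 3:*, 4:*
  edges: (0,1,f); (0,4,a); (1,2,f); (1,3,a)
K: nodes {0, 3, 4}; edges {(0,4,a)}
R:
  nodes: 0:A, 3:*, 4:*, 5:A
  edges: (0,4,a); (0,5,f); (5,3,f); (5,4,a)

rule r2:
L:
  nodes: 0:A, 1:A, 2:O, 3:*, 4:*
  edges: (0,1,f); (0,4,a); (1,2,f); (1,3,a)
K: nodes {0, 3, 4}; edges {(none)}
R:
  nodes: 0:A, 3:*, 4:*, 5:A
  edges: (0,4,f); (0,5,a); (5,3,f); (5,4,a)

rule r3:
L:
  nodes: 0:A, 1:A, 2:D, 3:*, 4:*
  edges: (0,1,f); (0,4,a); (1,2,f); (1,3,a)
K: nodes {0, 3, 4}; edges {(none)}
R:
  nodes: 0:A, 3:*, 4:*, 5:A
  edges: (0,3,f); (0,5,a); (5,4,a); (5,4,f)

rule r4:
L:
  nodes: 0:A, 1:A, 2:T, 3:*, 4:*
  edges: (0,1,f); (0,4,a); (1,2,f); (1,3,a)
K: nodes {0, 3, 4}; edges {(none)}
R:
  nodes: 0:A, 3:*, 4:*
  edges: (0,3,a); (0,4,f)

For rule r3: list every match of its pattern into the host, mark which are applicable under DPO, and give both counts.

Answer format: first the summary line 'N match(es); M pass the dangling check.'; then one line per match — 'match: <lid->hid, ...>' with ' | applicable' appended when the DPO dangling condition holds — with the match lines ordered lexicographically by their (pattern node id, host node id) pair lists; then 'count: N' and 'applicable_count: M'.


1 match(es); 1 pass the dangling check.
match: 0->9, 1->7, 2->6, 3->5, 4->8 | applicable
count: 1
applicable_count: 1


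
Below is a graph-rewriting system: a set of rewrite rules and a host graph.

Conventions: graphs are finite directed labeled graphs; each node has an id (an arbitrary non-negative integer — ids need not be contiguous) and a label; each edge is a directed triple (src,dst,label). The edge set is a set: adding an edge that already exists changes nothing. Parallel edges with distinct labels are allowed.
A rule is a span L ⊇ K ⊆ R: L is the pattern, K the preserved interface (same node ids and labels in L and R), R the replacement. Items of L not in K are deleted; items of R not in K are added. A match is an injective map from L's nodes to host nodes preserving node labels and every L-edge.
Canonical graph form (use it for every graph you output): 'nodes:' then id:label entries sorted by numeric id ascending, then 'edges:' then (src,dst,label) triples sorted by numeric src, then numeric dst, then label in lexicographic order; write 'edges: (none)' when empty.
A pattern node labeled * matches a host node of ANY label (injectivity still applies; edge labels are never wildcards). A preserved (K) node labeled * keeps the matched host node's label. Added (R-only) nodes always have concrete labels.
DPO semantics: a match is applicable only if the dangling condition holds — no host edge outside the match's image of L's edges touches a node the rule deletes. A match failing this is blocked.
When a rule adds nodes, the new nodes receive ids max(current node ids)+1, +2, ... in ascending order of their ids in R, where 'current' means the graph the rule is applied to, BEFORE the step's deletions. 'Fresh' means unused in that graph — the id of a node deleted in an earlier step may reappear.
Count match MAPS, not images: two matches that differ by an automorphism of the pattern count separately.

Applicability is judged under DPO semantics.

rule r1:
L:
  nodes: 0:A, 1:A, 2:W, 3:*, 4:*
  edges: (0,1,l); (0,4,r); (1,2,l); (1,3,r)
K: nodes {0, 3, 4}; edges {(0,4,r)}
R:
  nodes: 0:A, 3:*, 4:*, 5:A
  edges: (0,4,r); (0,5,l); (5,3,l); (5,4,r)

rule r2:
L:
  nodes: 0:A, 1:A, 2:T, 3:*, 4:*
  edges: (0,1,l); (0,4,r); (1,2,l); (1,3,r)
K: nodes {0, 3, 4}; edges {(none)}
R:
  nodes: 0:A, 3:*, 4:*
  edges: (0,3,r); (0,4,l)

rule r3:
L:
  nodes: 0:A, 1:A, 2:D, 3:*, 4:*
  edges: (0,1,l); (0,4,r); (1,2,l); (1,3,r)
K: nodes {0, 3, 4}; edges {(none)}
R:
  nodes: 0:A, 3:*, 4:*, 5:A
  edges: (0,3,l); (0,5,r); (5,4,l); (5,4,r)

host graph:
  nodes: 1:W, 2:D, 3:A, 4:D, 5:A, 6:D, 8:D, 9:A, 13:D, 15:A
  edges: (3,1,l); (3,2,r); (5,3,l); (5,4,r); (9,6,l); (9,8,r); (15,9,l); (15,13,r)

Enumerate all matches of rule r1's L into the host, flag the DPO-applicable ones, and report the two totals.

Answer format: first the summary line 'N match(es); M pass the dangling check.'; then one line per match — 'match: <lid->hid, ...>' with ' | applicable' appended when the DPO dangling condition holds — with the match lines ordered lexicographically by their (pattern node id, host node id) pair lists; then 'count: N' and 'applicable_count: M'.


1 match(es); 1 pass the dangling check.
match: 0->5, 1->3, 2->1, 3->2, 4->4 | applicable
count: 1
applicable_count: 1


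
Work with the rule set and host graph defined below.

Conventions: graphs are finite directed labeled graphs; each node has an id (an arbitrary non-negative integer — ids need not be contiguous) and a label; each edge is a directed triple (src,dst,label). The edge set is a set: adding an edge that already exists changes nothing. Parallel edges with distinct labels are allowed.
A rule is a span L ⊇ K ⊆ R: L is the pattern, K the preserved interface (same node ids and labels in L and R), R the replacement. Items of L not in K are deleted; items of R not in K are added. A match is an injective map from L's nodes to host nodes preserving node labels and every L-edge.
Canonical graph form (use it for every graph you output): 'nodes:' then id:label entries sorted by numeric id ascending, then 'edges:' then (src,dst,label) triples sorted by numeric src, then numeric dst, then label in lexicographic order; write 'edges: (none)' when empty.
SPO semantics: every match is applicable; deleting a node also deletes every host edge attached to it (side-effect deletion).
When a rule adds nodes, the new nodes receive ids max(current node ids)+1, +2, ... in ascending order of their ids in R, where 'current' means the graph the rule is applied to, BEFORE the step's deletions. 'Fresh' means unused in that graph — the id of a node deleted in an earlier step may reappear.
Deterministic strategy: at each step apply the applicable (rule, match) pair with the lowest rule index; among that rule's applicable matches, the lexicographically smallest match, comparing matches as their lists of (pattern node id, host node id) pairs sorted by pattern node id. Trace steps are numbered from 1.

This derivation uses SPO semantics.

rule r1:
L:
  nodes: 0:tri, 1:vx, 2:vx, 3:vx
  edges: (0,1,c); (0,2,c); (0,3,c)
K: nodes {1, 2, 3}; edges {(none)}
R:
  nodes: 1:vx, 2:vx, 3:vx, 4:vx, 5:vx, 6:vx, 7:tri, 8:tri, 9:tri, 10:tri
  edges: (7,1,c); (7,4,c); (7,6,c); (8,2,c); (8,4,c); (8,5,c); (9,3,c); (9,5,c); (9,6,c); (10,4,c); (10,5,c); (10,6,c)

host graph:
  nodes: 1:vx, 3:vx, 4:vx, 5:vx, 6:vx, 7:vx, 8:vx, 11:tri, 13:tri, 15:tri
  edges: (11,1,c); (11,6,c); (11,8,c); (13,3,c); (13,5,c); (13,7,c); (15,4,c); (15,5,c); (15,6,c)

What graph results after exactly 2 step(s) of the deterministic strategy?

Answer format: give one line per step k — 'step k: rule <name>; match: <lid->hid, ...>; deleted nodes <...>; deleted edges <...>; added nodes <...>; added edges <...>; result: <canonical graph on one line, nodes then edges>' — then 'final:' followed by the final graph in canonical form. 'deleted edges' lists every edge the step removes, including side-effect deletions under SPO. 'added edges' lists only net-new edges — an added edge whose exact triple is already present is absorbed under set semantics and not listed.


step 1: rule r1; match: 0->11, 1->1, 2->6, 3->8; deleted nodes 11; deleted edges (11,1,c); (11,6,c); (11,8,c); added nodes 16, 17, 18, 19, 20, 21, 22; added edges (19,1,c); (19,16,c); (19,18,c); (20,6,c); (20,16,c); (20,17,c); (21,8,c); (21,17,c); (21,18,c); (22,16,c); (22,17,c); (22,18,c); result: nodes: 1:vx, 3:vx, 4:vx, 5:vx, 6:vx, 7:vx, 8:vx, 13:tri, 15:tri, 16:vx, 17:vx, 18:vx, 19:tri, 20:tri, 21:tri, 22:tri edges: (13,3,c); (13,5,c); (13,7,c); (15,4,c); (15,5,c); (15,6,c); (19,1,c); (19,16,c); (19,18,c); (20,6,c); (20,16,c); (20,17,c); (21,8,c); (21,17,c); (21,18,c); (22,16,c); (22,17,c); (22,18,c)
step 2: rule r1; match: 0->13, 1->3, 2->5, 3->7; deleted nodes 13; deleted edges (13,3,c); (13,5,c); (13,7,c); added nodes 23, 24, 25, 26, 27, 28, 29; added edges (26,3,c); (26,23,c); (26,25,c); (27,5,c); (27,23,c); (27,24,c); (28,7,c); (28,24,c); (28,25,c); (29,23,c); (29,24,c); (29,25,c); result: nodes: 1:vx, 3:vx, 4:vx, 5:vx, 6:vx, 7:vx, 8:vx, 15:tri, 16:vx, 17:vx, 18:vx, 19:tri, 20:tri, 21:tri, 22:tri, 23:vx, 24:vx, 25:vx, 26:tri, 27:tri, 28:tri, 29:tri edges: (15,4,c); (15,5,c); (15,6,c); (19,1,c); (19,16,c); (19,18,c); (20,6,c); (20,16,c); (20,17,c); (21,8,c); (21,17,c); (21,18,c); (22,16,c); (22,17,c); (22,18,c); (26,3,c); (26,23,c); (26,25,c); (27,5,c); (27,23,c); (27,24,c); (28,7,c); (28,24,c); (28,25,c); (29,23,c); (29,24,c); (29,25,c)
final:
nodes: 1:vx, 3:vx, 4:vx, 5:vx, 6:vx, 7:vx, 8:vx, 15:tri, 16:vx, 17:vx, 18:vx, 19:tri, 20:tri, 21:tri, 22:tri, 23:vx, 24:vx, 25:vx, 26:tri, 27:tri, 28:tri, 29:tri
edges: (15,4,c); (15,5,c); (15,6,c); (19,1,c); (19,16,c); (19,18,c); (20,6,c); (20,16,c); (20,17,c); (21,8,c); (21,17,c); (21,18,c); (22,16,c); (22,17,c); (22,18,c); (26,3,c); (26,23,c); (26,25,c); (27,5,c); (27,23,c); (27,24,c); (28,7,c); (28,24,c); (28,25,c); (29,23,c); (29,24,c); (29,25,c)


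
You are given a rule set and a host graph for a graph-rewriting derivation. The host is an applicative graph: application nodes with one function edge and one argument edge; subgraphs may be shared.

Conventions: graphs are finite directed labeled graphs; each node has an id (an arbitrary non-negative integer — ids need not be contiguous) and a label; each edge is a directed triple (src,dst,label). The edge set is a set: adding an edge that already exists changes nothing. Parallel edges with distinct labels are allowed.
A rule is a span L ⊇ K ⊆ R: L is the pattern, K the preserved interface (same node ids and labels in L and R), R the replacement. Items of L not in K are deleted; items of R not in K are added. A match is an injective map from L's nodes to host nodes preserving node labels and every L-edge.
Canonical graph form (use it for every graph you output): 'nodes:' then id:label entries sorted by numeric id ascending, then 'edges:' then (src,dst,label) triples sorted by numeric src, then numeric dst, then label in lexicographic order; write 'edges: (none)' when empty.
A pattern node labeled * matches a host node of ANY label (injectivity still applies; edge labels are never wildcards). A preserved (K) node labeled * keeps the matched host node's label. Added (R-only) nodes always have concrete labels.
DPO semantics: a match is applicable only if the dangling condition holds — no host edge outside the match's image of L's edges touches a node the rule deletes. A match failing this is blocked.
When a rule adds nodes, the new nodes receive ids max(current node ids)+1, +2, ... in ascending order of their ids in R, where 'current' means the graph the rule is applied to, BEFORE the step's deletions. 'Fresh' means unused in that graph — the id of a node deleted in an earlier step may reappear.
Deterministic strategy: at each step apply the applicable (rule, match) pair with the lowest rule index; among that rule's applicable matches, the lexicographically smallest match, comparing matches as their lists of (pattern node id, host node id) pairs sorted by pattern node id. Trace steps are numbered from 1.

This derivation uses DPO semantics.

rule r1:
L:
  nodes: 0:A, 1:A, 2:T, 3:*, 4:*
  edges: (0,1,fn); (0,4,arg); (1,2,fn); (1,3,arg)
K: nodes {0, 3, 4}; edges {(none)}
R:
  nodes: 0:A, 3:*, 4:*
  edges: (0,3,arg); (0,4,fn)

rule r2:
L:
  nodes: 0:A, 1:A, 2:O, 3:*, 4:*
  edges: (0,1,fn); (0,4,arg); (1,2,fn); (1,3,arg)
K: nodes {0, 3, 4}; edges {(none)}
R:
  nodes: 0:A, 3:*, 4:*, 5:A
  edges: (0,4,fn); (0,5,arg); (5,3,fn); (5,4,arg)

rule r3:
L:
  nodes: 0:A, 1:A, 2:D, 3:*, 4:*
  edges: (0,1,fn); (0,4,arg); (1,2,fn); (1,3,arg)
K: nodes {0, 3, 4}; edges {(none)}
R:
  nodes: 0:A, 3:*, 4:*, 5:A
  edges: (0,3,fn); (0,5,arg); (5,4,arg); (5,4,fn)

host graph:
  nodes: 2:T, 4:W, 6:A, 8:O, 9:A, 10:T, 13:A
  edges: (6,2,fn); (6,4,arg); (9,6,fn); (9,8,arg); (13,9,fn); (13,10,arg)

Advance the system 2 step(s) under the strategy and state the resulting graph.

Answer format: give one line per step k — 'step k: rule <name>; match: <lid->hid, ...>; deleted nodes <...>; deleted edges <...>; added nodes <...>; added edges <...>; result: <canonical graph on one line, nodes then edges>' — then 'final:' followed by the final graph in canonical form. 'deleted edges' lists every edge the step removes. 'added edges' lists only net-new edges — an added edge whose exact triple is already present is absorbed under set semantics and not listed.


step 1: rule r1; match: 0->9, 1->6, 2->2, 3->4, 4->8; deleted nodes 2, 6; deleted edges (6,2,fn); (6,4,arg); (9,6,fn); (9,8,arg); added nodes (none); added edges (9,4,arg); (9,8,fn); result: nodes: 4:W, 8:O, 9:A, 10:T, 13:A edges: (9,4,arg); (9,8,fn); (13,9,fn); (13,10,arg)
step 2: rule r2; match: 0->13, 1->9, 2->8, 3->4, 4->10; deleted nodes 8, 9; deleted edges (9,4,arg); (9,8,fn); (13,9,fn); (13,10,arg); added nodes 14; added edges (13,10,fn); (13,14,arg); (14,4,fn); (14,10,arg); result: nodes: 4:W, 10:T, 13:A, 14:A edges: (13,10,fn); (13,14,arg); (14,4,fn); (14,10,arg)
final:
nodes: 4:W, 10:T, 13:A, 14:A
edges: (13,10,fn); (13,14,arg); (14,4,fn); (14,10,arg)


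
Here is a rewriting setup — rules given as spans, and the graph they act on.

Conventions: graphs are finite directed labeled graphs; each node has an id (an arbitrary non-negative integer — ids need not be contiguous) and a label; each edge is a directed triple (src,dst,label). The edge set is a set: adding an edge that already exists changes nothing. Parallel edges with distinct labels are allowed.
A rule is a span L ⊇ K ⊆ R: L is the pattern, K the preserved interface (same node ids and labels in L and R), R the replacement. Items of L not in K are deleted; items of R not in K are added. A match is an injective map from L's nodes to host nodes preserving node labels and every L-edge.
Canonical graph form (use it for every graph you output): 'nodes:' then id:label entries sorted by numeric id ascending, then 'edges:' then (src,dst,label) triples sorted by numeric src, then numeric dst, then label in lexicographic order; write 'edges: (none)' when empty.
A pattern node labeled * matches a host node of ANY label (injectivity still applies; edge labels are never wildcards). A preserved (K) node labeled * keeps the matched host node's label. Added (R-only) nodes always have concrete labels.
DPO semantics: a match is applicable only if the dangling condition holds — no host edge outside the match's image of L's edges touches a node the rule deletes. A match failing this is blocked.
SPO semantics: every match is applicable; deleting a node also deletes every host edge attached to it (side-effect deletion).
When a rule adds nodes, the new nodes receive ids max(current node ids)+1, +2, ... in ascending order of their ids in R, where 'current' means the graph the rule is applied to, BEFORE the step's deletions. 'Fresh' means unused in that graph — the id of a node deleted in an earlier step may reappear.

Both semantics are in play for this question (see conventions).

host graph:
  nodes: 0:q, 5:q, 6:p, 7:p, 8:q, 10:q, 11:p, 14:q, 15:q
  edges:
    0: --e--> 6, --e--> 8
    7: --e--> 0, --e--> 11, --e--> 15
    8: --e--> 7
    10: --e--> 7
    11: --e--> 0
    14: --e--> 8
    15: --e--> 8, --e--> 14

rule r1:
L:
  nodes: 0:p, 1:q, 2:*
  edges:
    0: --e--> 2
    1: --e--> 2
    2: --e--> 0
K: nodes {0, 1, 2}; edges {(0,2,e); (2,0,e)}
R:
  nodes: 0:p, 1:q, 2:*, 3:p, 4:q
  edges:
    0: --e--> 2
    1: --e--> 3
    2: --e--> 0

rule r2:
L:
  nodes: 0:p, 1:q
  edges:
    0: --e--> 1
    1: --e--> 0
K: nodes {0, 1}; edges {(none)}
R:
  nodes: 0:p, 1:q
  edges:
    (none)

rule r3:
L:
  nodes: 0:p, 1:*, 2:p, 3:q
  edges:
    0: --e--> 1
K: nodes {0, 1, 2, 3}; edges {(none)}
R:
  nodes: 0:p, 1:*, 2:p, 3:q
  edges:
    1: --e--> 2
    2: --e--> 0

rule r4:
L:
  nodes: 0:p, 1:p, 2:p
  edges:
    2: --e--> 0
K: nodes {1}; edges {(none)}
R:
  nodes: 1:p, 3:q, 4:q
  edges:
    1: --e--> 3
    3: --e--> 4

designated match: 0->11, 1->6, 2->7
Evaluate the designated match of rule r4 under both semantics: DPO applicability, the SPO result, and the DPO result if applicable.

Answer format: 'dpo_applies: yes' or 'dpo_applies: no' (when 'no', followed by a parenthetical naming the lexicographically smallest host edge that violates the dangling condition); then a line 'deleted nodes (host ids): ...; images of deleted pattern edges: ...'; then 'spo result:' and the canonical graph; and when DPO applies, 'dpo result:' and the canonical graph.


dpo_applies: no
(the rule deletes node 7, which keeps host edge (7,0,e) outside the match image — the dangling condition fails, DPO blocks; SPO proceeds and side-deletes such edges)
deleted nodes (host ids): 7, 11; images of deleted pattern edges: (7,11,e)
spo result:
nodes: 0:q, 5:q, 6:p, 8:q, 10:q, 14:q, 15:q, 16:q, 17:q
edges: (0,6,e); (0,8,e); (6,16,e); (14,8,e); (15,8,e); (15,14,e); (16,17,e)


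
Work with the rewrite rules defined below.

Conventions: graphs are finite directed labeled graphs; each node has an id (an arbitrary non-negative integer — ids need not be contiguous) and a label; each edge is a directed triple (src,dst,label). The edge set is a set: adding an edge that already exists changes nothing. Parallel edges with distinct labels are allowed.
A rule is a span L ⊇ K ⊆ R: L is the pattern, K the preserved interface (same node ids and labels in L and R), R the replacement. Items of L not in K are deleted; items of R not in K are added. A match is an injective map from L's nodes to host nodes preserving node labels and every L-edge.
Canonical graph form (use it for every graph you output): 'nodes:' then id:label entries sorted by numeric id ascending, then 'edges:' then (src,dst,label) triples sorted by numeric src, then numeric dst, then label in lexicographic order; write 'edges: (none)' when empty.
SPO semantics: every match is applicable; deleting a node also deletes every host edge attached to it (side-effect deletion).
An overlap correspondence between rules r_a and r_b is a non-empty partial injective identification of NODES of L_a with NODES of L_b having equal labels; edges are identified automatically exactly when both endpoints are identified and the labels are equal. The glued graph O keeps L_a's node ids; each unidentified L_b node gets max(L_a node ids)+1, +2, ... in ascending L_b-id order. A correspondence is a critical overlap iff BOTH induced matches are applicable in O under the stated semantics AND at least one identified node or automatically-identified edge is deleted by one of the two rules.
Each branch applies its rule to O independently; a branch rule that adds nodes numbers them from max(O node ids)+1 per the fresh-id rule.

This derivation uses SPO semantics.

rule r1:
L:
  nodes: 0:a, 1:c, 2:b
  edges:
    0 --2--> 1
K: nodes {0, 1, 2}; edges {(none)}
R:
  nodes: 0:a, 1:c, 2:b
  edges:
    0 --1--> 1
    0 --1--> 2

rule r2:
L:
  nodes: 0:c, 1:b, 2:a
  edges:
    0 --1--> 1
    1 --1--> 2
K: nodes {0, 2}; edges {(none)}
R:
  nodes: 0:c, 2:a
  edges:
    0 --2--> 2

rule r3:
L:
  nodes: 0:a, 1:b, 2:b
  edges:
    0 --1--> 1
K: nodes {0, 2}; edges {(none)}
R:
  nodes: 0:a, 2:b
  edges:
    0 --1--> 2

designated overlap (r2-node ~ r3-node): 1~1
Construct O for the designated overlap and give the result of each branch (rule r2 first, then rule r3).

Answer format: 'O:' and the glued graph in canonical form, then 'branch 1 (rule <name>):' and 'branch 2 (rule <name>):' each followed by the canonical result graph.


O:
nodes: 0:c, 1:b, 2:a, 3:a, 4:b
edges: (0,1,1); (1,2,1); (3,1,1)
branch 1 (rule r2):
nodes: 0:c, 2:a, 3:a, 4:b
edges: (0,2,2)
branch 2 (rule r3):
nodes: 0:c, 2:a, 3:a, 4:b
edges: (3,4,1)


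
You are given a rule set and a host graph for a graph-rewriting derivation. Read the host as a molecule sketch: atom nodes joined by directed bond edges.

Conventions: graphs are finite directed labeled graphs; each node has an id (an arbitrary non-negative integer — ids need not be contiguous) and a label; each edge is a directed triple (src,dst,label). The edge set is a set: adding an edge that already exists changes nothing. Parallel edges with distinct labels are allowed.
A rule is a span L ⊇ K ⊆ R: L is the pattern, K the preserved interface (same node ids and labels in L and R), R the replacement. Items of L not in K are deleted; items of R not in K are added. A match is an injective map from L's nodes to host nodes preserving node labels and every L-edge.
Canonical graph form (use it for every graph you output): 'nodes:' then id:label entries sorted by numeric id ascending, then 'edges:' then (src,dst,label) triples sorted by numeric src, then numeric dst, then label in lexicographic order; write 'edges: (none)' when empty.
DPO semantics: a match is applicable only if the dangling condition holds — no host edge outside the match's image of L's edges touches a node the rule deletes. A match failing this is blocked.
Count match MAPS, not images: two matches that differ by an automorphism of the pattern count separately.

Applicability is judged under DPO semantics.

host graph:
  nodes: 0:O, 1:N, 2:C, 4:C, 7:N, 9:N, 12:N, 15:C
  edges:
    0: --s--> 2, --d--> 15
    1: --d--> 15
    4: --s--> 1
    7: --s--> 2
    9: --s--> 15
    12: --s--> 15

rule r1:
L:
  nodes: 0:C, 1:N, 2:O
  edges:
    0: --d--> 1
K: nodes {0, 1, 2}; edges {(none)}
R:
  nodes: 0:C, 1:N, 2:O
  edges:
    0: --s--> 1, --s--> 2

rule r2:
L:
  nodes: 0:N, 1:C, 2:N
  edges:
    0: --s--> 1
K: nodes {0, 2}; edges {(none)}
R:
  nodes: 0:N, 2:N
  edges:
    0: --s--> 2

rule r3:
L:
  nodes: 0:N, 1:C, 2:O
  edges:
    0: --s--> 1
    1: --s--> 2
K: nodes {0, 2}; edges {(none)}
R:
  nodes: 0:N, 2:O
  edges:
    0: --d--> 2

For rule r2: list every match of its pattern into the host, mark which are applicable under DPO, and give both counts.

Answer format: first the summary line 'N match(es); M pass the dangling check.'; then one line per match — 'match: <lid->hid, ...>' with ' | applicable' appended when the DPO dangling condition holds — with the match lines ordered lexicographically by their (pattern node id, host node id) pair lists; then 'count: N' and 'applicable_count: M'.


9 match(es); 0 pass the dangling check.
match: 0->7, 1->2, 2->1
match: 0->7, 1->2, 2->9
match: 0->7, 1->2, 2->12
match: 0->9, 1->15, 2->1
match: 0->9, 1->15, 2->7
match: 0->9, 1->15, 2->12
match: 0->12, 1->15, 2->1
match: 0->12, 1->15, 2->7
match: 0->12, 1->15, 2->9
count: 9
applicable_count: 0
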